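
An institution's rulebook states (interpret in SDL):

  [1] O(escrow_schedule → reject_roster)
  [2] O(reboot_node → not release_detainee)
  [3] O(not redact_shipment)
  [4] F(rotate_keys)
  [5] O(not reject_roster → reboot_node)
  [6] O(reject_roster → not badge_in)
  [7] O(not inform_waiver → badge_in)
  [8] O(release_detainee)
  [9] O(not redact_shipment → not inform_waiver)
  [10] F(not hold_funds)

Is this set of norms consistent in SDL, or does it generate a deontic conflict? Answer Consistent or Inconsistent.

Inconsistent

Premise 8 gives O(release_detainee).
Premise 2 is O(reboot_node → not release_detainee); contrapositively O(release_detainee → not reboot_node). Since O(release_detainee) holds, K gives O(not reboot_node).
Premise 5, O(not reject_roster → reboot_node), contraposes to O(not reboot_node → reject_roster); with O(not reboot_node) we get O(reject_roster).
With premise 6, O(reject_roster → not badge_in), the K-axiom yields O(not badge_in).
Premise 7 is O(not inform_waiver → badge_in); contrapositively O(not badge_in → inform_waiver). Since O(not badge_in) holds, K gives O(inform_waiver).
Premise 9 is O(not redact_shipment → not inform_waiver); contrapositively O(inform_waiver → redact_shipment). Since O(inform_waiver) holds, K gives O(redact_shipment).
However, premise 3 gives O(not redact_shipment).
We now have both O(redact_shipment) and O(not redact_shipment) — redact_shipment is simultaneously obligatory and forbidden, violating the D-axiom.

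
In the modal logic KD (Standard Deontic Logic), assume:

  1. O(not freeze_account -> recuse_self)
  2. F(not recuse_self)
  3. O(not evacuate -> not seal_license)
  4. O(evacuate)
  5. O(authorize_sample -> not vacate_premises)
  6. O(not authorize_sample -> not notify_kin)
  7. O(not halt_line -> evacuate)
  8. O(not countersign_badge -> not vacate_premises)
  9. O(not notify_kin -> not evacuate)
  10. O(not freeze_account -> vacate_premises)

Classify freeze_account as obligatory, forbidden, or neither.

Premise 4 gives O(evacuate).
Premise 9, O(not notify_kin -> not evacuate), contraposes to O(evacuate -> notify_kin); with O(evacuate) we get O(notify_kin).
Premise 6 is O(not authorize_sample -> not notify_kin); contrapositively O(notify_kin -> authorize_sample). Since O(notify_kin) holds, K gives O(authorize_sample).
Applying K to premise 5 (O(authorize_sample -> not vacate_premises)) and O(authorize_sample) yields O(not vacate_premises).
Premise 10 is O(not freeze_account -> vacate_premises); contrapositively O(not vacate_premises -> freeze_account). Since O(not vacate_premises) holds, K gives O(freeze_account).
Premises 1, 2, 3, 7, 8 do not contribute to this derivation.
Hence freeze_account is obligatory.

Obligatory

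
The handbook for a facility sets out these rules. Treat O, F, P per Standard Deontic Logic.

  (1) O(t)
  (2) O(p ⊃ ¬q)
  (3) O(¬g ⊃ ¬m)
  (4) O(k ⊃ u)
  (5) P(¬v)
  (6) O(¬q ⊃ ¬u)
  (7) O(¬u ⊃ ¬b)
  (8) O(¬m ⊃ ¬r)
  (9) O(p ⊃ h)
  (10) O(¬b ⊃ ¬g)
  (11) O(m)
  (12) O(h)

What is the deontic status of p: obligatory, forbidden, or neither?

Forbidden

Premise 11 states O(m) outright.
Premise 3 is O(¬g ⊃ ¬m); contrapositively O(m ⊃ g). Since O(m) holds, K gives O(g).
Premise 10, O(¬b ⊃ ¬g), contraposes to O(g ⊃ b); with O(g) we get O(b).
Premise 7 is O(¬u ⊃ ¬b); contrapositively O(b ⊃ u). Since O(b) holds, K gives O(u).
The contrapositive of premise 6 (O(¬q ⊃ ¬u)) is O(u ⊃ q), and O(u) is already established, so O(q).
The contrapositive of premise 2 (O(p ⊃ ¬q)) is O(q ⊃ ¬p), and O(q) is already established, so O(¬p).
Premises 1, 4, 5, 8, 9, 12 do not contribute to this derivation.
Thus O(¬p), which is F(p): p is forbidden.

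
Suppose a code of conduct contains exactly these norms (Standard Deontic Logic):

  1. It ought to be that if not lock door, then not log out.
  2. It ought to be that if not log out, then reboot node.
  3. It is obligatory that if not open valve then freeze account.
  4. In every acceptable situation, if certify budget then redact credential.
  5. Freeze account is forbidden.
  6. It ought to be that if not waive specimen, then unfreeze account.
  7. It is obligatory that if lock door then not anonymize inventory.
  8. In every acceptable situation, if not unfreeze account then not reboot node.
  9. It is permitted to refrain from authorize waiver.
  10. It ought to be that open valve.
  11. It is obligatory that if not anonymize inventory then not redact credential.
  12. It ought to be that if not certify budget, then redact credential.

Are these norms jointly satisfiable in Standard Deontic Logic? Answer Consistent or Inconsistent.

Premise 3 is O(¬open_valve → freeze_account), but O(¬open_valve) is not derivable from the premises, so it does not yield O(freeze_account).
So O(freeze_account) is not derivable, and the apparent clash with O(¬freeze_account) does not arise.
A world satisfying every obligation exists (e.g. anonymize_inventory=true, authorize_waiver=false, certify_budget=false, freeze_account=false, lock_door=false, log_out=false, open_valve=true, reboot_node=true, redact_credential=true, unfreeze_account=true, waive_specimen=false); no atom is both obligatory and forbidden, so the set is consistent.

Consistent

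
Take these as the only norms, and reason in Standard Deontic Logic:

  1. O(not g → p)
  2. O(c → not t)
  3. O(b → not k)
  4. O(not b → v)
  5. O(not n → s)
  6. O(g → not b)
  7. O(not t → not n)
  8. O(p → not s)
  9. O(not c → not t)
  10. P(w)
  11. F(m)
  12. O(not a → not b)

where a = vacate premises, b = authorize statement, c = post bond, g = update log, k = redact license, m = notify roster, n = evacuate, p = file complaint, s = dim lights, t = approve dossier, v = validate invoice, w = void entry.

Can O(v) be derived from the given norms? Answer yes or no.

Premises 9 and 2 cover both cases: O(not c → not t) and O(c → not t). Since not c ∨ c is a tautology, O(not t) follows.
Applying K to premise 7 (O(not t → not n)) and O(not t) yields O(not n).
Applying K to premise 5 (O(not n → s)) and O(not n) yields O(s).
Premise 8 is O(p → not s); contrapositively O(s → not p). Since O(s) holds, K gives O(not p).
Premise 1 is O(not g → p); contrapositively O(not p → g). Since O(not p) holds, K gives O(g).
Applying K to premise 6 (O(g → not b)) and O(g) yields O(not b).
Applying K to premise 4 (O(not b → v)) and O(not b) yields O(v).
Premises 3, 10, 11, 12 do not contribute to this derivation.
So O(v) follows.

Yes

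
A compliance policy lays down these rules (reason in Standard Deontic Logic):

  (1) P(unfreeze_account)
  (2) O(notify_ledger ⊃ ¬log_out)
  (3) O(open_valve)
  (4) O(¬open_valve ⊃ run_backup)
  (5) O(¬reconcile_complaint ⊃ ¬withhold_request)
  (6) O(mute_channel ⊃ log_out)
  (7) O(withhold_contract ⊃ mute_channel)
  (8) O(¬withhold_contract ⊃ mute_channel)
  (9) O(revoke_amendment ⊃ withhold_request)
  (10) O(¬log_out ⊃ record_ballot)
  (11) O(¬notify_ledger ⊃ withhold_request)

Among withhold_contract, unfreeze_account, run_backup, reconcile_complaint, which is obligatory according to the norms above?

By case analysis on ¬withhold_contract: premise 8 gives O(¬withhold_contract ⊃ mute_channel) and premise 7 gives O(withhold_contract ⊃ mute_channel), so O(mute_channel) either way.
Applying K to premise 6 (O(mute_channel ⊃ log_out)) and O(mute_channel) yields O(log_out).
Premise 2 is O(notify_ledger ⊃ ¬log_out); contrapositively O(log_out ⊃ ¬notify_ledger). Since O(log_out) holds, K gives O(¬notify_ledger).
With premise 11, O(¬notify_ledger ⊃ withhold_request), the K-axiom yields O(withhold_request).
Premise 5 is O(¬reconcile_complaint ⊃ ¬withhold_request); contrapositively O(withhold_request ⊃ reconcile_complaint). Since O(withhold_request) holds, K gives O(reconcile_complaint).
So O(reconcile_complaint) holds — reconcile_complaint is obligatory. None of the other listed options is made obligatory by any chain of premises.

reconcile_complaint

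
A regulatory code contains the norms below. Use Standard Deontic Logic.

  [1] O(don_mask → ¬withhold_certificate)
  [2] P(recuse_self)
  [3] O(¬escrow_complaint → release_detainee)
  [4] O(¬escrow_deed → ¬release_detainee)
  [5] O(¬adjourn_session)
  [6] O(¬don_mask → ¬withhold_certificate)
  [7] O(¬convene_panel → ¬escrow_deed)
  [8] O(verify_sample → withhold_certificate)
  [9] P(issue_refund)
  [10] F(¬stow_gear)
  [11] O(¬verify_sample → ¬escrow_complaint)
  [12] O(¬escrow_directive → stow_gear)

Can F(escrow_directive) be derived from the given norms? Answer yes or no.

Premise 12 is O(¬escrow_directive → stow_gear); even if O(stow_gear) held, inferring O(¬escrow_directive) would be affirming the consequent — invalid.
No other premise forces O(¬escrow_directive). An ideal world satisfying every premise can still have escrow_directive true, so F(escrow_directive) is not derivable.

No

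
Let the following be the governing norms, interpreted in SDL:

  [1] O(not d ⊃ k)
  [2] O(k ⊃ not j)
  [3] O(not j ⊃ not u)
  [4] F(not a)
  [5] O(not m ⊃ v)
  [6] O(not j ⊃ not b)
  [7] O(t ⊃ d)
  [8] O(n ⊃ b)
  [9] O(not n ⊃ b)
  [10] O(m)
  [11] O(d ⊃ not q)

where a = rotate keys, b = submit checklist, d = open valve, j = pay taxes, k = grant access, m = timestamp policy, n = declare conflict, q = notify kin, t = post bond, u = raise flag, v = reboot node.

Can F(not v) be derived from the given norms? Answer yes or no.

Premise 5 is O(not m ⊃ v), but O(not m) is not derivable from the premises, so it does not yield O(v).
No other premise forces O(v). An ideal world satisfying every premise can still have not v true, so F(not v) is not derivable.

No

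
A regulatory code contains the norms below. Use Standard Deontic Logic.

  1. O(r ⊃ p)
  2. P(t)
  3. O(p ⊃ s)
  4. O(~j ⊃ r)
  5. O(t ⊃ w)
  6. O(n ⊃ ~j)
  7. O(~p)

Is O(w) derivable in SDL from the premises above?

Premise 5 is O(t ⊃ w), but O(t) is not derivable from the premises (the permission P(t) asserts only ~O(~t), not O(t)), so it does not yield O(w).
No other premise forces O(w). An ideal world satisfying every premise can still have w false, so O(w) is not derivable.

No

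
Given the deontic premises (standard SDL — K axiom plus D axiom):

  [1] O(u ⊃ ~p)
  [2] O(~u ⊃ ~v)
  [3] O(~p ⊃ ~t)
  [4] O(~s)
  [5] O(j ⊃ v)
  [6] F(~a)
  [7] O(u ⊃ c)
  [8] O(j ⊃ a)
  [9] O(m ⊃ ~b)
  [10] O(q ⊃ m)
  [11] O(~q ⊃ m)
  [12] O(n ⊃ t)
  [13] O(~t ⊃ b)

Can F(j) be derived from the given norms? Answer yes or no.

Yes

Premises 10 and 11 are O(q ⊃ m) and O(~q ⊃ m); every ideal world satisfies q or ~q, so in either case m holds — hence O(m).
Premise 9 is O(m ⊃ ~b); since O(m), deontic closure gives O(~b).
Premise 13 is O(~t ⊃ b); contrapositively O(~b ⊃ t). Since O(~b) holds, K gives O(t).
Premise 3 is O(~p ⊃ ~t); contrapositively O(t ⊃ p). Since O(t) holds, K gives O(p).
Premise 1, O(u ⊃ ~p), contraposes to O(p ⊃ ~u); with O(p) we get O(~u).
With premise 2, O(~u ⊃ ~v), the K-axiom yields O(~v).
Premise 5 is O(j ⊃ v); contrapositively O(~v ⊃ ~j). Since O(~v) holds, K gives O(~j).
Premises 4, 6, 7, 8, 12 do not contribute to this derivation.
So O(~j) holds, i.e. F(j). The claim follows.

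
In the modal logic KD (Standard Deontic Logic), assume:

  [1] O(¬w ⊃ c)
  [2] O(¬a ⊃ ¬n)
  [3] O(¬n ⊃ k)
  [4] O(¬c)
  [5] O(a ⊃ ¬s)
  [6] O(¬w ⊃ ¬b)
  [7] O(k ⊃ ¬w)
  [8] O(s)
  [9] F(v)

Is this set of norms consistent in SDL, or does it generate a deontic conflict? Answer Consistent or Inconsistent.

Premise 4 gives O(¬c).
Premise 1, O(¬w ⊃ c), contraposes to O(¬c ⊃ w); with O(¬c) we get O(w).
The contrapositive of premise 7 (O(k ⊃ ¬w)) is O(w ⊃ ¬k), and O(w) is already established, so O(¬k).
The contrapositive of premise 3 (O(¬n ⊃ k)) is O(¬k ⊃ n), and O(¬k) is already established, so O(n).
The contrapositive of premise 2 (O(¬a ⊃ ¬n)) is O(n ⊃ a), and O(n) is already established, so O(a).
Premise 5 is O(a ⊃ ¬s); since O(a), deontic closure gives O(¬s).
But premise 8 directly asserts O(s).
We now have both O(¬s) and O(s) — s is simultaneously obligatory and forbidden, violating the D-axiom.

Inconsistent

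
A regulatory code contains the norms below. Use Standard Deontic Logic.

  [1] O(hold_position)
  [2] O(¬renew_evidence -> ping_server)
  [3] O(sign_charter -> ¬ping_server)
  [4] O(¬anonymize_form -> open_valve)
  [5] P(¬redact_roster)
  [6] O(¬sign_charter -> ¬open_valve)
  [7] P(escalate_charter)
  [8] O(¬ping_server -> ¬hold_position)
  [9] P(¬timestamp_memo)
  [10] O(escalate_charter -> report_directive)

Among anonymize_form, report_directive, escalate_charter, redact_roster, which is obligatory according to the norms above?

Premise 1 states O(hold_position) outright.
Premise 8, O(¬ping_server -> ¬hold_position), contraposes to O(hold_position -> ping_server); with O(hold_position) we get O(ping_server).
Premise 3, O(sign_charter -> ¬ping_server), contraposes to O(ping_server -> ¬sign_charter); with O(ping_server) we get O(¬sign_charter).
Premise 6 is O(¬sign_charter -> ¬open_valve); since O(¬sign_charter), deontic closure gives O(¬open_valve).
The contrapositive of premise 4 (O(¬anonymize_form -> open_valve)) is O(¬open_valve -> anonymize_form), and O(¬open_valve) is already established, so O(anonymize_form).
So O(anonymize_form) holds — anonymize_form is obligatory. None of the other listed options is made obligatory by any chain of premises.

anonymize_form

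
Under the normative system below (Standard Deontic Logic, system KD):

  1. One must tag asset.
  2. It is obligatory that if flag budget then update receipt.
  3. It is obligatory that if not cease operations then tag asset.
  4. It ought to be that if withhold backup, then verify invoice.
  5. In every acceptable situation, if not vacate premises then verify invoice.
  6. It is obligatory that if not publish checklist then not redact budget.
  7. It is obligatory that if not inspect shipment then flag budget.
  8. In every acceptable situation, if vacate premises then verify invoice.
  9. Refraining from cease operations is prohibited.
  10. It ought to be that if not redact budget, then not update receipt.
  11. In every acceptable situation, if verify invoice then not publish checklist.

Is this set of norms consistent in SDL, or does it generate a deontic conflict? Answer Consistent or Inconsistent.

Consistent

Premise 3 is O(¬cease_operations → tag_asset); even if O(tag_asset) held, inferring O(¬cease_operations) would be affirming the consequent — invalid.
So O(¬cease_operations) is not derivable, and the apparent clash with O(cease_operations) does not arise.
A world satisfying every obligation exists (e.g. cease_operations=true, flag_budget=false, inspect_shipment=true, publish_checklist=false, redact_budget=false, tag_asset=true, update_receipt=false, vacate_premises=false, verify_invoice=true, withhold_backup=false); no atom is both obligatory and forbidden, so the set is consistent.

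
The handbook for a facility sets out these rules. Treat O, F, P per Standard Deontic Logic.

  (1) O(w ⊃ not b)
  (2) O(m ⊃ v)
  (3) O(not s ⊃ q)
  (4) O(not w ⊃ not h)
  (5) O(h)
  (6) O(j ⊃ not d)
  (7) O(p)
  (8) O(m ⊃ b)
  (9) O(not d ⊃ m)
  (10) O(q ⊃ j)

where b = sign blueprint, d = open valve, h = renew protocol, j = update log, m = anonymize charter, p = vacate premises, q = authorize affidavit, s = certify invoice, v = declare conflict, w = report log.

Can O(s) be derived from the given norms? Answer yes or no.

From premise 5 we have O(h).
Premise 4 is O(not w ⊃ not h); contrapositively O(h ⊃ w). Since O(h) holds, K gives O(w).
With premise 1, O(w ⊃ not b), the K-axiom yields O(not b).
Premise 8 is O(m ⊃ b); contrapositively O(not b ⊃ not m). Since O(not b) holds, K gives O(not m).
Premise 9, O(not d ⊃ m), contraposes to O(not m ⊃ d); with O(not m) we get O(d).
Premise 6, O(j ⊃ not d), contraposes to O(d ⊃ not j); with O(d) we get O(not j).
The contrapositive of premise 10 (O(q ⊃ j)) is O(not j ⊃ not q), and O(not j) is already established, so O(not q).
Premise 3 is O(not s ⊃ q); contrapositively O(not q ⊃ s). Since O(not q) holds, K gives O(s).
Premises 2, 7 do not contribute to this derivation.
So O(s) follows.

Yes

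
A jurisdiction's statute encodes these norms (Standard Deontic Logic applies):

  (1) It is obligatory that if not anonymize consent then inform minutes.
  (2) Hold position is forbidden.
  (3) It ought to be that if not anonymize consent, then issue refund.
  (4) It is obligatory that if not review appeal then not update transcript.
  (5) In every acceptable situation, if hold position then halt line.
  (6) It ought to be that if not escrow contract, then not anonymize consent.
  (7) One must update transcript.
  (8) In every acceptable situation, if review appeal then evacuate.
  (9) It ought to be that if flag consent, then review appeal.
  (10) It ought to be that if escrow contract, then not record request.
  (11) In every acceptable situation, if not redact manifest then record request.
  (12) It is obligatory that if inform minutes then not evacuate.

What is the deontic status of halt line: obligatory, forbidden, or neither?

Neither

Premise 5 is O(hold_position → halt_line), but O(hold_position) is not derivable from the premises, so it does not yield O(halt_line).
No premise or chain of K-axiom applications forces O(halt_line), and none forces O(¬halt_line). So halt_line is neither obligatory nor forbidden under these norms.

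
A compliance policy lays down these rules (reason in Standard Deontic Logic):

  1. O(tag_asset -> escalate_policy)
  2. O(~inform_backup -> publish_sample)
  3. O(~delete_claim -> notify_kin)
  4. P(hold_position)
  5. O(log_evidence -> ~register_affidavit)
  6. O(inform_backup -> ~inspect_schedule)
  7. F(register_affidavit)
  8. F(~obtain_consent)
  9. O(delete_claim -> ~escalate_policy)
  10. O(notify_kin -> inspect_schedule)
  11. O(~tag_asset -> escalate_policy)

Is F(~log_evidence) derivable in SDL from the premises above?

Premise 5 is O(log_evidence -> ~register_affidavit); even if O(~register_affidavit) held, inferring O(log_evidence) would be affirming the consequent — invalid.
No other premise forces O(log_evidence). An ideal world satisfying every premise can still have ~log_evidence true, so F(~log_evidence) is not derivable.

No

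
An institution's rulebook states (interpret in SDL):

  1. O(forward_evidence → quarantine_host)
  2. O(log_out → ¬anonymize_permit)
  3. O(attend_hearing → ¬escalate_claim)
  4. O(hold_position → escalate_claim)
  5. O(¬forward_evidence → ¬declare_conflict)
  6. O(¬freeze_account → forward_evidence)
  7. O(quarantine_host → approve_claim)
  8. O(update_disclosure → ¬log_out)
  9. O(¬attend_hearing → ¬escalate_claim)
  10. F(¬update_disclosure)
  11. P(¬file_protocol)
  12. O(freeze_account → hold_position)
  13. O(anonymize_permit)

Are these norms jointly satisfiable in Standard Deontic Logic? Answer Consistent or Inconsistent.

Premise 2 is O(log_out → ¬anonymize_permit), but O(log_out) is not derivable from the premises, so it does not yield O(¬anonymize_permit).
So O(¬anonymize_permit) is not derivable, and the apparent clash with O(anonymize_permit) does not arise.
A world satisfying every obligation exists (e.g. anonymize_permit=true, approve_claim=true, attend_hearing=false, declare_conflict=false, escalate_claim=false, file_protocol=false, forward_evidence=true, freeze_account=false, hold_position=false, log_out=false, quarantine_host=true, update_disclosure=true); no atom is both obligatory and forbidden, so the set is consistent.

Consistent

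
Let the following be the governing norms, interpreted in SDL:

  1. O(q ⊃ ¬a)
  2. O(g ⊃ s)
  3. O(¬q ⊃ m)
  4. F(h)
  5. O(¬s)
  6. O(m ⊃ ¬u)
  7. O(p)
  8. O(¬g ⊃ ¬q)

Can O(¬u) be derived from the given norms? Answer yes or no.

Premise 5 states O(¬s) outright.
Premise 2 is O(g ⊃ s); contrapositively O(¬s ⊃ ¬g). Since O(¬s) holds, K gives O(¬g).
Premise 8 is O(¬g ⊃ ¬q); since O(¬g), deontic closure gives O(¬q).
Premise 3 is O(¬q ⊃ m); since O(¬q), deontic closure gives O(m).
From O(m) and premise 6, O(m ⊃ ¬u), we obtain O(¬u).
Premises 1, 4, 7 do not contribute to this derivation.
So O(¬u) follows.

Yes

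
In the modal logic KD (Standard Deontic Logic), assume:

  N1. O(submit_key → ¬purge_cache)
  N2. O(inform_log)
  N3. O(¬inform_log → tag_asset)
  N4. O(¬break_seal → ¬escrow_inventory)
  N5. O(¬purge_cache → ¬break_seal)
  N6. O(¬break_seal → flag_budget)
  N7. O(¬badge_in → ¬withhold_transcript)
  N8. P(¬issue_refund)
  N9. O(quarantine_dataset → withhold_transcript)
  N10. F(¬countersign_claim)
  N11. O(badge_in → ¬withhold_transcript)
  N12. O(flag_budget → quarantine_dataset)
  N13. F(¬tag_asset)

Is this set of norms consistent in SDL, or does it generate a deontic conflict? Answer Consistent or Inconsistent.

Premise 3 is O(¬inform_log → tag_asset); even if O(tag_asset) held, inferring O(¬inform_log) would be affirming the consequent — invalid.
So O(¬inform_log) is not derivable, and the apparent clash with O(inform_log) does not arise.
A world satisfying every obligation exists (e.g. badge_in=false, break_seal=true, countersign_claim=true, escrow_inventory=false, flag_budget=false, inform_log=true, issue_refund=false, purge_cache=true, quarantine_dataset=false, submit_key=false, tag_asset=true, withhold_transcript=false); no atom is both obligatory and forbidden, so the set is consistent.

Consistent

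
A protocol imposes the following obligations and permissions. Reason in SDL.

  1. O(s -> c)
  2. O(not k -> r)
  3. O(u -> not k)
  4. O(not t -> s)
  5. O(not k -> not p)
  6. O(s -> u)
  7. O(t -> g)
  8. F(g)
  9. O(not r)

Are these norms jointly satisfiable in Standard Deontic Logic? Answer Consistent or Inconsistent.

Inconsistent

From premise 9 we have O(not r).
Premise 2 is O(not k -> r); contrapositively O(not r -> k). Since O(not r) holds, K gives O(k).
Premise 3, O(u -> not k), contraposes to O(k -> not u); with O(k) we get O(not u).
Premise 6 is O(s -> u); contrapositively O(not u -> not s). Since O(not u) holds, K gives O(not s).
Premise 4 is O(not t -> s); contrapositively O(not s -> t). Since O(not s) holds, K gives O(t).
Applying K to premise 7 (O(t -> g)) and O(t) yields O(g).
However, F(g) at premise 8 amounts to O(not g).
We now have both O(g) and O(not g) — g is simultaneously obligatory and forbidden, violating the D-axiom.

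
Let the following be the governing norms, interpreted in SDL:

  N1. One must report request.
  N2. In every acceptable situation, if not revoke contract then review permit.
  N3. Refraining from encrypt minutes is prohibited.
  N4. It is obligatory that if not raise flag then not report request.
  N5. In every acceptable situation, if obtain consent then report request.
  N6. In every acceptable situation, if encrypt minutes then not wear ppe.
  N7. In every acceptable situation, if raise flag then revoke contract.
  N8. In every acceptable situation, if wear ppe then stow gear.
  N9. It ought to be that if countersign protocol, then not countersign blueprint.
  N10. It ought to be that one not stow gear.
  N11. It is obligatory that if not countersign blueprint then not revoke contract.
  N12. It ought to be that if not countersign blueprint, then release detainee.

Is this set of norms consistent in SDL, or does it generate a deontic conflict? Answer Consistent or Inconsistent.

Consistent

Premise 8 is O(wear_ppe → stow_gear), but O(wear_ppe) is not derivable from the premises, so it does not yield O(stow_gear).
So O(stow_gear) is not derivable, and the apparent clash with O(¬stow_gear) does not arise.
A world satisfying every obligation exists (e.g. countersign_blueprint=true, countersign_protocol=false, encrypt_minutes=true, obtain_consent=false, raise_flag=true, release_detainee=false, report_request=true, review_permit=false, revoke_contract=true, stow_gear=false, wear_ppe=false); no atom is both obligatory and forbidden, so the set is consistent.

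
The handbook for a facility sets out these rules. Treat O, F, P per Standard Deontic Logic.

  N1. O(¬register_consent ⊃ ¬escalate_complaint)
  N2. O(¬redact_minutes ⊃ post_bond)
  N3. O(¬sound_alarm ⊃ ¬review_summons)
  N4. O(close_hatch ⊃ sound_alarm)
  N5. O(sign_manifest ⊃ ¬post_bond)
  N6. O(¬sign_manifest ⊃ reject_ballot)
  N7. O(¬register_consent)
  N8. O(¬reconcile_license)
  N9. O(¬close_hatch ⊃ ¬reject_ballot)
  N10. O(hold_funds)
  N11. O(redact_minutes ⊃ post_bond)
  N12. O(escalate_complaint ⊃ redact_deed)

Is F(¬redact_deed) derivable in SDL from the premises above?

Premise 12 is O(escalate_complaint ⊃ redact_deed), but O(escalate_complaint) is not derivable from the premises, so it does not yield O(redact_deed).
No other premise forces O(redact_deed). An ideal world satisfying every premise can still have ¬redact_deed true, so F(¬redact_deed) is not derivable.

No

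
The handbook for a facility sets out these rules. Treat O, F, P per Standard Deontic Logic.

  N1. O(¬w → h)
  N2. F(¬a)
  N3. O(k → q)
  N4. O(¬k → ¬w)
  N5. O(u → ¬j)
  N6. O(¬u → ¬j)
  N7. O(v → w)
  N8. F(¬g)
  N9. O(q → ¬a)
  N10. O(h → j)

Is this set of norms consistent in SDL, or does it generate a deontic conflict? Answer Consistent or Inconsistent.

Inconsistent

Premises 5 and 6 are O(u → ¬j) and O(¬u → ¬j); every ideal world satisfies u or ¬u, so in either case ¬j holds — hence O(¬j).
Premise 10, O(h → j), contraposes to O(¬j → ¬h); with O(¬j) we get O(¬h).
The contrapositive of premise 1 (O(¬w → h)) is O(¬h → w), and O(¬h) is already established, so O(w).
The contrapositive of premise 4 (O(¬k → ¬w)) is O(w → k), and O(w) is already established, so O(k).
Applying K to premise 3 (O(k → q)) and O(k) yields O(q).
Applying K to premise 9 (O(q → ¬a)) and O(q) yields O(¬a).
But premise 2, F(¬a), means O(a).
We now have both O(¬a) and O(a) — a is simultaneously obligatory and forbidden, violating the D-axiom.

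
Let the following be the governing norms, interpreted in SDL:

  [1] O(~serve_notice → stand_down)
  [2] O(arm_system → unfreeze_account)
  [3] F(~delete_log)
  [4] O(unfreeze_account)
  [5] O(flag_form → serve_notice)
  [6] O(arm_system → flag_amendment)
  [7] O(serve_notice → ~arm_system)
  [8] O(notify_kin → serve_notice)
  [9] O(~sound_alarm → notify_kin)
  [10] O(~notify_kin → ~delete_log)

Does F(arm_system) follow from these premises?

F(~delete_log) at premise 3 means O(delete_log).
Premise 10, O(~notify_kin → ~delete_log), contraposes to O(delete_log → notify_kin); with O(delete_log) we get O(notify_kin).
Applying K to premise 8 (O(notify_kin → serve_notice)) and O(notify_kin) yields O(serve_notice).
Premise 7 is O(serve_notice → ~arm_system); since O(serve_notice), deontic closure gives O(~arm_system).
Premises 1, 2, 4, 5, 6, 9 do not contribute to this derivation.
So O(~arm_system) holds, i.e. F(arm_system). The claim follows.

Yes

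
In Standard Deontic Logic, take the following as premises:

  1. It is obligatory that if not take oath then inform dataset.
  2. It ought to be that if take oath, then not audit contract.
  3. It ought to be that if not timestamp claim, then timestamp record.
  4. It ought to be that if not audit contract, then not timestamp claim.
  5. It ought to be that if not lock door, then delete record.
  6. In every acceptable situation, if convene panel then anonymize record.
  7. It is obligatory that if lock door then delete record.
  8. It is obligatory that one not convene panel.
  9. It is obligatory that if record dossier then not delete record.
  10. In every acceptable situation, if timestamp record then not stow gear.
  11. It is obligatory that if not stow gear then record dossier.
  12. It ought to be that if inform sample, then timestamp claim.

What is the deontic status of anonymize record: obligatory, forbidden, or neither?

Neither

Premise 6 is O(convene_panel → anonymize_record), but O(convene_panel) is not derivable from the premises, so it does not yield O(anonymize_record).
No premise or chain of K-axiom applications forces O(anonymize_record), and none forces O(¬anonymize_record). So anonymize_record is neither obligatory nor forbidden under these norms.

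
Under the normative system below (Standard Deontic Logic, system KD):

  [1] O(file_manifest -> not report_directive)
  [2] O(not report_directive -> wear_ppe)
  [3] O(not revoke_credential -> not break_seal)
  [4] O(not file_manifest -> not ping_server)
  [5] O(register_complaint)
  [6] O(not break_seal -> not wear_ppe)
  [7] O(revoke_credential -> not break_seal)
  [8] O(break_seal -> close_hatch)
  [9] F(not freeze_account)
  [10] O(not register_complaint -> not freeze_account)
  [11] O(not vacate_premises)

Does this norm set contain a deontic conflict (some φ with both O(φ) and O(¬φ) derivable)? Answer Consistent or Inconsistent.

Consistent

Premise 10 is O(not register_complaint -> not freeze_account), but O(not register_complaint) is not derivable from the premises, so it does not yield O(not freeze_account).
So O(not freeze_account) is not derivable, and the apparent clash with O(freeze_account) does not arise.
A world satisfying every obligation exists (e.g. break_seal=false, close_hatch=false, file_manifest=false, freeze_account=true, ping_server=false, register_complaint=true, report_directive=true, revoke_credential=false, vacate_premises=false, wear_ppe=false); no atom is both obligatory and forbidden, so the set is consistent.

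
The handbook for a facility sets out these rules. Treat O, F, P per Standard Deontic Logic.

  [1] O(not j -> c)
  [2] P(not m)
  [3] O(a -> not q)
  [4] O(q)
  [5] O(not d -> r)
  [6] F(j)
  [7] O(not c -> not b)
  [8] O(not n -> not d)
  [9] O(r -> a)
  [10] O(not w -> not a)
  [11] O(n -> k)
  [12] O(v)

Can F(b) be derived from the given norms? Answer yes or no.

Premise 7 is O(not c -> not b), but O(not c) is not derivable from the premises, so it does not yield O(not b).
No other premise forces O(not b). An ideal world satisfying every premise can still have b true, so F(b) is not derivable.

No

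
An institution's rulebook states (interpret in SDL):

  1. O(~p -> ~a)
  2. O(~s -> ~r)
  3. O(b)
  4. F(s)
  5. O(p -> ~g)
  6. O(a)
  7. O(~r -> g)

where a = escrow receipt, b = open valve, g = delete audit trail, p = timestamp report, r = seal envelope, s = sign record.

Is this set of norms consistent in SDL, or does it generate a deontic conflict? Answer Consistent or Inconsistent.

From premise 6 we have O(a).
Premise 1 is O(~p -> ~a); contrapositively O(a -> p). Since O(a) holds, K gives O(p).
From O(p) and premise 5, O(p -> ~g), we obtain O(~g).
Premise 7 is O(~r -> g); contrapositively O(~g -> r). Since O(~g) holds, K gives O(r).
Premise 2 is O(~s -> ~r); contrapositively O(r -> s). Since O(r) holds, K gives O(s).
But premise 4, F(s), means O(~s).
We now have both O(s) and O(~s) — s is simultaneously obligatory and forbidden, violating the D-axiom.

Inconsistent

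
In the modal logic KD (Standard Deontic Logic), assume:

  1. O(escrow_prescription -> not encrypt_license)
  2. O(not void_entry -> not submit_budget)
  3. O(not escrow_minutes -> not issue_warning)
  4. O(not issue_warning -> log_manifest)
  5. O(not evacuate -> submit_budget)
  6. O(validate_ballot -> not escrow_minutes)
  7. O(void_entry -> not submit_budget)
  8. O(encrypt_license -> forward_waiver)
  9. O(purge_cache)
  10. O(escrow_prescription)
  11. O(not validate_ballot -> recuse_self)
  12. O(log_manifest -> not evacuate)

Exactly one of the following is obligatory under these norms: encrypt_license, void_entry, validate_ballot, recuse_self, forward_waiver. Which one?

recuse_self

Premises 7 and 2 cover both cases: O(void_entry -> not submit_budget) and O(not void_entry -> not submit_budget). Since void_entry ∨ not void_entry is a tautology, O(not submit_budget) follows.
Premise 5 is O(not evacuate -> submit_budget); contrapositively O(not submit_budget -> evacuate). Since O(not submit_budget) holds, K gives O(evacuate).
Premise 12, O(log_manifest -> not evacuate), contraposes to O(evacuate -> not log_manifest); with O(evacuate) we get O(not log_manifest).
Premise 4 is O(not issue_warning -> log_manifest); contrapositively O(not log_manifest -> issue_warning). Since O(not log_manifest) holds, K gives O(issue_warning).
Premise 3, O(not escrow_minutes -> not issue_warning), contraposes to O(issue_warning -> escrow_minutes); with O(issue_warning) we get O(escrow_minutes).
Premise 6 is O(validate_ballot -> not escrow_minutes); contrapositively O(escrow_minutes -> not validate_ballot). Since O(escrow_minutes) holds, K gives O(not validate_ballot).
From O(not validate_ballot) and premise 11, O(not validate_ballot -> recuse_self), we obtain O(recuse_self).
So O(recuse_self) holds — recuse_self is obligatory. None of the other listed options is made obligatory by any chain of premises.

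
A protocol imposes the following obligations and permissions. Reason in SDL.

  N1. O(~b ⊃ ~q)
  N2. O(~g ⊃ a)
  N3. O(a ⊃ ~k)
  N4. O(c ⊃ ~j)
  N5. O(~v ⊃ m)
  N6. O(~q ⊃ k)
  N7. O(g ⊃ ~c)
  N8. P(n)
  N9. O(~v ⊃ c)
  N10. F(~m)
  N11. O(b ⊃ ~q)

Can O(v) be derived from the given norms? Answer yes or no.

Yes

By case analysis on b: premise 11 gives O(b ⊃ ~q) and premise 1 gives O(~b ⊃ ~q), so O(~q) either way.
With premise 6, O(~q ⊃ k), the K-axiom yields O(k).
Premise 3 is O(a ⊃ ~k); contrapositively O(k ⊃ ~a). Since O(k) holds, K gives O(~a).
Premise 2 is O(~g ⊃ a); contrapositively O(~a ⊃ g). Since O(~a) holds, K gives O(g).
With premise 7, O(g ⊃ ~c), the K-axiom yields O(~c).
Premise 9 is O(~v ⊃ c); contrapositively O(~c ⊃ v). Since O(~c) holds, K gives O(v).
Premises 4, 5, 8, 10 do not contribute to this derivation.
So O(v) follows.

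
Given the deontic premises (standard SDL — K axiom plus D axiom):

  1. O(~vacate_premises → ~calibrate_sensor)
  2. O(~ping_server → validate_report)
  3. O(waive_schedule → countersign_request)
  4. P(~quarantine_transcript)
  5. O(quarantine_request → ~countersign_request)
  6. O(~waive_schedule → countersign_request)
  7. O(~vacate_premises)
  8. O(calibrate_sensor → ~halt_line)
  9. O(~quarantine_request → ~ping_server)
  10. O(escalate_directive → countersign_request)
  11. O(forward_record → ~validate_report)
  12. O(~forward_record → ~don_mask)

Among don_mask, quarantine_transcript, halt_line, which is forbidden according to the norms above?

Premises 6 and 3 are O(~waive_schedule → countersign_request) and O(waive_schedule → countersign_request); every ideal world satisfies ~waive_schedule or waive_schedule, so in either case countersign_request holds — hence O(countersign_request).
The contrapositive of premise 5 (O(quarantine_request → ~countersign_request)) is O(countersign_request → ~quarantine_request), and O(countersign_request) is already established, so O(~quarantine_request).
Applying K to premise 9 (O(~quarantine_request → ~ping_server)) and O(~quarantine_request) yields O(~ping_server).
Premise 2 is O(~ping_server → validate_report); since O(~ping_server), deontic closure gives O(validate_report).
The contrapositive of premise 11 (O(forward_record → ~validate_report)) is O(validate_report → ~forward_record), and O(validate_report) is already established, so O(~forward_record).
With premise 12, O(~forward_record → ~don_mask), the K-axiom yields O(~don_mask).
So O(~don_mask) holds, i.e. don_mask is forbidden. None of the other listed options is forbidden under the premises.

don_mask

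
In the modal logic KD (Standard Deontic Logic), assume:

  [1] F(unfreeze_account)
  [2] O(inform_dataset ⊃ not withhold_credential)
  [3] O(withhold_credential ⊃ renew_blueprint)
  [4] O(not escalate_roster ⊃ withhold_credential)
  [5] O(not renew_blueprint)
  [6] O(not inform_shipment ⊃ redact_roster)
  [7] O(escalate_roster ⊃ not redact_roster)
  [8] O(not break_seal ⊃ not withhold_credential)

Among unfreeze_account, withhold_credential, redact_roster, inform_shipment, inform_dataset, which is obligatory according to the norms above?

inform_shipment

From premise 5 we have O(not renew_blueprint).
Premise 3 is O(withhold_credential ⊃ renew_blueprint); contrapositively O(not renew_blueprint ⊃ not withhold_credential). Since O(not renew_blueprint) holds, K gives O(not withhold_credential).
The contrapositive of premise 4 (O(not escalate_roster ⊃ withhold_credential)) is O(not withhold_credential ⊃ escalate_roster), and O(not withhold_credential) is already established, so O(escalate_roster).
Premise 7 is O(escalate_roster ⊃ not redact_roster); since O(escalate_roster), deontic closure gives O(not redact_roster).
Premise 6 is O(not inform_shipment ⊃ redact_roster); contrapositively O(not redact_roster ⊃ inform_shipment). Since O(not redact_roster) holds, K gives O(inform_shipment).
So O(inform_shipment) holds — inform_shipment is obligatory. None of the other listed options is made obligatory by any chain of premises.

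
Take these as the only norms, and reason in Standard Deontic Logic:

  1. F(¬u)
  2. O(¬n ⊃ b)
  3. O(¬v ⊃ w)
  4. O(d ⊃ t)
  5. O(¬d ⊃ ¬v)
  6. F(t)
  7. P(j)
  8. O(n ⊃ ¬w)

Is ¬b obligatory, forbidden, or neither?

Forbidden

Premise 6, F(t), is equivalent to O(¬t).
The contrapositive of premise 4 (O(d ⊃ t)) is O(¬t ⊃ ¬d), and O(¬t) is already established, so O(¬d).
With premise 5, O(¬d ⊃ ¬v), the K-axiom yields O(¬v).
Premise 3 is O(¬v ⊃ w); since O(¬v), deontic closure gives O(w).
Premise 8 is O(n ⊃ ¬w); contrapositively O(w ⊃ ¬n). Since O(w) holds, K gives O(¬n).
From O(¬n) and premise 2, O(¬n ⊃ b), we obtain O(b).
Premises 1, 7 do not contribute to this derivation.
Thus O(b), which is F(¬b): ¬b is forbidden.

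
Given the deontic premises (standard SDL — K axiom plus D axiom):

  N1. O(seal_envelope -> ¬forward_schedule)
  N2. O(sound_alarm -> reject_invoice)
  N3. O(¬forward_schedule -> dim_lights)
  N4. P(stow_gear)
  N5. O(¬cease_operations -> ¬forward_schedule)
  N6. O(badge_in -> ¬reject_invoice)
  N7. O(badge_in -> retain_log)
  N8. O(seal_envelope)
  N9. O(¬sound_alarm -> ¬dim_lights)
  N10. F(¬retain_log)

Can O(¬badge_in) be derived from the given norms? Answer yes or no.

From premise 8 we have O(seal_envelope).
Premise 1 is O(seal_envelope -> ¬forward_schedule); since O(seal_envelope), deontic closure gives O(¬forward_schedule).
Premise 3 is O(¬forward_schedule -> dim_lights); since O(¬forward_schedule), deontic closure gives O(dim_lights).
Premise 9, O(¬sound_alarm -> ¬dim_lights), contraposes to O(dim_lights -> sound_alarm); with O(dim_lights) we get O(sound_alarm).
From O(sound_alarm) and premise 2, O(sound_alarm -> reject_invoice), we obtain O(reject_invoice).
Premise 6, O(badge_in -> ¬reject_invoice), contraposes to O(reject_invoice -> ¬badge_in); with O(reject_invoice) we get O(¬badge_in).
Premises 4, 5, 7, 10 do not contribute to this derivation.
So O(¬badge_in) follows.

Yes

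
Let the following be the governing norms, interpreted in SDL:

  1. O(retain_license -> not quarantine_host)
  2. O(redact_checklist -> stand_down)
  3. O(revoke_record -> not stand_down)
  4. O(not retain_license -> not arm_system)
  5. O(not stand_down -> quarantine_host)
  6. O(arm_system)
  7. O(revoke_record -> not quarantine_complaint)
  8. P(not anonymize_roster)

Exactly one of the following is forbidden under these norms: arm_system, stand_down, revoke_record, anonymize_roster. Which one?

Premise 6 gives O(arm_system).
The contrapositive of premise 4 (O(not retain_license -> not arm_system)) is O(arm_system -> retain_license), and O(arm_system) is already established, so O(retain_license).
Premise 1 is O(retain_license -> not quarantine_host); since O(retain_license), deontic closure gives O(not quarantine_host).
Premise 5 is O(not stand_down -> quarantine_host); contrapositively O(not quarantine_host -> stand_down). Since O(not quarantine_host) holds, K gives O(stand_down).
The contrapositive of premise 3 (O(revoke_record -> not stand_down)) is O(stand_down -> not revoke_record), and O(stand_down) is already established, so O(not revoke_record).
So O(not revoke_record) holds, i.e. revoke_record is forbidden. None of the other listed options is forbidden under the premises.

revoke_record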